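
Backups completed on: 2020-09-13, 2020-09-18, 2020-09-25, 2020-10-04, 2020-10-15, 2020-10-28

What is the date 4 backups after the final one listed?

The spacing grows by 2 each time: 5, 7, 9, 11, 13 days.
Next gap: 15 days. 2020-10-28 + 15 days = 2020-11-12.
Next gap: 17 days. 2020-11-12 + 17 days = 2020-11-29.
Next gap: 19 days. 2020-11-29 + 19 days = 2020-12-18.
Next gap: 21 days. 2020-12-18 + 21 days = 2021-01-08.

2021-01-08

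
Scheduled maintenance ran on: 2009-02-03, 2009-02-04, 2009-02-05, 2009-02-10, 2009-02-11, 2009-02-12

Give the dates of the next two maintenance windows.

2009-02-17, 2009-02-18

The gap pattern 1, 1, 5, 1, 1 repeats every 3 events.
These are the Tuesdays, Wednesdays and Thursdays of each week.
Next Tuesday: 2009-02-17.
Next Wednesday: 2009-02-18.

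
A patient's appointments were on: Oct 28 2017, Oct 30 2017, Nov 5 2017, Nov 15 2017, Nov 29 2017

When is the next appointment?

Gaps: 2, 6, 10, 14 days — each gap is 4 larger than the previous one.
Next gap: 18 days. Nov 29 2017 + 18 days = Dec 17 2017.

Dec 17 2017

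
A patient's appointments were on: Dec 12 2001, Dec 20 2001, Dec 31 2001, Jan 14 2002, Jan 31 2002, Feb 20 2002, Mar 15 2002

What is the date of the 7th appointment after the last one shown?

Nov 15 2002

Gaps: 8, 11, 14, 17, 20, 23 days — each gap is 3 larger than the previous one.
Next gap: 26 days. Mar 15 2002 + 26 days = Apr 10 2002.
Next gap: 29 days. Apr 10 2002 + 29 days = May 9 2002.
Next gap: 32 days. May 9 2002 + 32 days = Jun 10 2002.
Next gap: 35 days. Jun 10 2002 + 35 days = Jul 15 2002.
Next gap: 38 days. Jul 15 2002 + 38 days = Aug 22 2002.
Next gap: 41 days. Aug 22 2002 + 41 days = Oct 2 2002.
Next gap: 44 days. Oct 2 2002 + 44 days = Nov 15 2002.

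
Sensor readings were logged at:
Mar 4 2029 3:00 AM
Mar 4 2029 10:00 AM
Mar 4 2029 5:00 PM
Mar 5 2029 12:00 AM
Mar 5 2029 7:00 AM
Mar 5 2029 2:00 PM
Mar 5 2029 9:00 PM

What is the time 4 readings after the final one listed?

Mar 7 2029 1:00 AM

Spacing: 7, 7, 7, 7, 7, 7 h — constant 7 h.
Mar 5 2029 9:00 PM + 7 h = Mar 6 2029 4:00 AM.
Mar 6 2029 4:00 AM + 7 h = Mar 6 2029 11:00 AM.
Mar 6 2029 11:00 AM + 7 h = Mar 6 2029 6:00 PM.
Mar 6 2029 6:00 PM + 7 h = Mar 7 2029 1:00 AM.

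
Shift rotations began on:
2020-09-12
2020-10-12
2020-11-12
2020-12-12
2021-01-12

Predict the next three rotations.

2021-02-12, 2021-03-12, 2021-04-12

Each date is the 12th; the gaps (30, 31, 30, 31) track the month lengths.
The rule is the 12th of each month.
Next: February 2021 → 2021-02-12.
March 2021: 2021-03-12.
Next: April 2021 → 2021-04-12.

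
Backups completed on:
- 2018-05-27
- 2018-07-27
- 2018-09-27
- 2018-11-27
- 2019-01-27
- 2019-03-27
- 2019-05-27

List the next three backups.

2019-07-27, 2019-09-27, 2019-11-27

Gaps: 61, 62, 61, 61, 59, 61 days — not constant. Every event is on the 27th of the month.
Pattern: the 27th of every 2 months.
Next: July 2019 → 2019-07-27.
Next: September 2019 → 2019-09-27.
November 2019: 2019-11-27.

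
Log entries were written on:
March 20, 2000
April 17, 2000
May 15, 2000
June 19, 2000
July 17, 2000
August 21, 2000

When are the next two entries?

September 18, 2000; October 16, 2000

Gaps: 28, 28, 35, 28, 35 days — a mix of 28 and 35. Every date is a Monday.
Each is the 3rd Monday of its month.
September 2000 — 3rd Monday is September 18, 2000.
3rd Monday of October 2000: October 16, 2000.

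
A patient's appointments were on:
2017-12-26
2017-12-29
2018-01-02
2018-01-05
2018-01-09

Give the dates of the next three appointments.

2018-01-12, 2018-01-16, 2018-01-19

Gaps: 3, 4, 3, 4 days — not constant, but cyclic with period 2.
The events fall on every Tuesday and Friday.
The following Friday is 2018-01-12.
Next Tuesday: 2018-01-16.
Next Friday: 2018-01-19.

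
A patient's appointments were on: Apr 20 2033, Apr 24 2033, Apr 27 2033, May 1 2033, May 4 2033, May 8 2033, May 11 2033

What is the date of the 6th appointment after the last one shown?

Jun 1 2033

Every event lands on a Wednesday or Sunday (gaps cycle 4, 3, 4, 3, 4, 3).
So the schedule is: every Wednesday and Sunday.
The following Sunday is May 15 2033.
The following Wednesday is May 18 2033.
Next Sunday: May 22 2033.
The following Wednesday is May 25 2033.
The following Sunday is May 29 2033.
Next Wednesday: Jun 1 2033.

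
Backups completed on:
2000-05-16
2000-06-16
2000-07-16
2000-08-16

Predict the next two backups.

2000-09-16, 2000-10-16

The day-of-month is always 16 (31, 30, 31 days between events).
So this recurs on the 16th of each month.
September 2000: 2000-09-16.
October 2000: 2000-10-16.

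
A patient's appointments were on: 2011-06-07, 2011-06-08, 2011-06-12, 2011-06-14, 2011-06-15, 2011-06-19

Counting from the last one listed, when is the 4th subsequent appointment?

2011-06-28

The gap pattern 1, 4, 2, 1, 4 repeats every 3 events.
These are the Tuesdays, Wednesdays and Sundays of each week.
The following Tuesday is 2011-06-21.
Next Wednesday: 2011-06-22.
Next Sunday: 2011-06-26.
The following Tuesday is 2011-06-28.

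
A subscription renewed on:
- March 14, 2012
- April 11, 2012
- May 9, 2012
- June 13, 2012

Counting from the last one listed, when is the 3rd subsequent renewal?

September 12, 2012

Gaps: 28, 28, 35 days — a mix of 28 and 35. Every date is a Wednesday.
Each is the 2nd Wednesday of its month.
2nd Wednesday of July 2012: July 11, 2012.
2nd Wednesday of August 2012: August 8, 2012.
2nd Wednesday of September 2012: September 12, 2012.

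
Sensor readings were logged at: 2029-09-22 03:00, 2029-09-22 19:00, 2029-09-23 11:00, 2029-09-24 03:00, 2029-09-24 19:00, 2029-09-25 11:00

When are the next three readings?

2029-09-26 03:00, 2029-09-26 19:00, 2029-09-27 11:00

Gaps: 16, 16, 16, 16, 16 hours — each event is 16 hours after the previous one.
2029-09-25 11:00 + 16 h = 2029-09-26 03:00.
2029-09-26 03:00 + 16 h = 2029-09-26 19:00.
2029-09-26 19:00 + 16 h = 2029-09-27 11:00.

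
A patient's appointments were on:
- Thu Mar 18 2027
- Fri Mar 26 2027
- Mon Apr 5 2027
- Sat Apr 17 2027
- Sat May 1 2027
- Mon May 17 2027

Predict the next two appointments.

The spacing grows by 2 each time: 8, 10, 12, 14, 16 days.
Next gap: 18 days. Mon May 17 2027 + 18 days = Fri Jun 4 2027.
Next gap: 20 days. Fri Jun 4 2027 + 20 days = Thu Jun 24 2027.

Fri Jun 4 2027, Thu Jun 24 2027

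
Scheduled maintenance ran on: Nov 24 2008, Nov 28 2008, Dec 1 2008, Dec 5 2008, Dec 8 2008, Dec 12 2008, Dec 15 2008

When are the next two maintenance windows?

Dec 19 2008, Dec 22 2008

Gaps: 4, 3, 4, 3, 4, 3 days — not constant, but cyclic with period 2.
The events fall on every Monday and Friday.
The following Friday is Dec 19 2008.
The following Monday is Dec 22 2008.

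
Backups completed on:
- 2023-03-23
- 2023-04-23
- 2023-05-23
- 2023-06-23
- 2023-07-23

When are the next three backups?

2023-08-23, 2023-09-23, 2023-10-23

The day-of-month is always 23 (31, 30, 31, 30 days between events).
So this recurs on the 23rd of each month.
Next: August 2023 → 2023-08-23.
Next: September 2023 → 2023-09-23.
October 2023: 2023-10-23.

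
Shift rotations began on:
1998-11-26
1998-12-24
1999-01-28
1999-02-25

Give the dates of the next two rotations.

1999-03-25, 1999-04-22

All dates are Thursdays, 28, 35, 28 days apart.
Specifically, the 4th Thursday of each month.
March 1999 — 4th Thursday is 1999-03-25.
April 1999 — 4th Thursday is 1999-04-22.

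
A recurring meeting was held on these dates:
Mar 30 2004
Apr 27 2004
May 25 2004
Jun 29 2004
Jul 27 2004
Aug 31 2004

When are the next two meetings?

Sep 28 2004, Oct 26 2004

These are Tuesdays with 28, 28, 35, 28, 35-day gaps.
Each is the final Tuesday of its month — Mar 30 2004 is past the 28th, so '4th Tuesday' doesn't fit.
Last Tuesday of September 2004: Sep 28 2004.
October 2004 ends with Tuesday Oct 26 2004.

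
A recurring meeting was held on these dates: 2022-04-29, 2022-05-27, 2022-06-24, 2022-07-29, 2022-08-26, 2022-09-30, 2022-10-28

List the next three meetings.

2022-11-25, 2022-12-30, 2023-01-27

Every date is a Friday; gaps 28, 28, 35, 28, 35, 28 days.
Each is the last Friday of its month (at least one falls on the 29th or later, ruling out '4th Friday').
November 2022 ends with Friday 2022-11-25.
December 2022 ends with Friday 2022-12-30.
Last Friday of January 2023: 2023-01-27.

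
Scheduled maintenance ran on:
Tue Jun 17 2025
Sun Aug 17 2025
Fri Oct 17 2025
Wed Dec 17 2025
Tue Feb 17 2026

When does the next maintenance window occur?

Fri Apr 17 2026

The day-of-month is always 17 (61, 61, 61, 62 days between events).
So this recurs on the 17th of every 2 months.
April 2026: Fri Apr 17 2026.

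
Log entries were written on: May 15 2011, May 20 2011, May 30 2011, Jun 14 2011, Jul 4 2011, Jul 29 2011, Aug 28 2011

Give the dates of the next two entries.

Oct 2 2011, Nov 11 2011

Gaps: 5, 10, 15, 20, 25, 30 days — each gap is 5 larger than the previous one.
Next gap: 35 days. Aug 28 2011 + 35 days = Oct 2 2011.
Next gap: 40 days. Oct 2 2011 + 40 days = Nov 11 2011.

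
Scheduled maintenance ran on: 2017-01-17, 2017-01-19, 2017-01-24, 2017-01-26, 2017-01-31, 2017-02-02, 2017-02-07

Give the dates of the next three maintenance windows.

Gaps: 2, 5, 2, 5, 2, 5 days — not constant, but cyclic with period 2.
The events fall on every Tuesday and Thursday.
Next Thursday: 2017-02-09.
The following Tuesday is 2017-02-14.
Next Thursday: 2017-02-16.

2017-02-09, 2017-02-14, 2017-02-16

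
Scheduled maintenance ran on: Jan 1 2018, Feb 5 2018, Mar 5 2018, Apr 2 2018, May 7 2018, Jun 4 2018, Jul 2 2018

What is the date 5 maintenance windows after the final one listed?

Dec 3 2018

All dates are Mondays, 35, 28, 28, 35, 28, 28 days apart.
Specifically, the 1st Monday of each month.
1st Monday of August 2018: Aug 6 2018.
September 2018 — 1st Monday is Sep 3 2018.
October 2018 — 1st Monday is Oct 1 2018.
November 2018 — 1st Monday is Nov 5 2018.
1st Monday of December 2018: Dec 3 2018.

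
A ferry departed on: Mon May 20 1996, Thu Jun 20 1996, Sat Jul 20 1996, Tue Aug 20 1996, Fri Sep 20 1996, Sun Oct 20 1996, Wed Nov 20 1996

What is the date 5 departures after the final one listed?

Sun Apr 20 1997

The day-of-month is always 20 (31, 30, 31, 31, 30, 31 days between events).
So this recurs on the 20th of each month.
Next: December 1996 → Fri Dec 20 1996.
Next: January 1997 → Mon Jan 20 1997.
February 1997: Thu Feb 20 1997.
March 1997: Thu Mar 20 1997.
Next: April 1997 → Sun Apr 20 1997.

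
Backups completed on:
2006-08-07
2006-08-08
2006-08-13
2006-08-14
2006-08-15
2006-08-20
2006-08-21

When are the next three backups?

The gap pattern 1, 5, 1, 1, 5, 1 repeats every 3 events.
These are the Mondays, Tuesdays and Sundays of each week.
The following Tuesday is 2006-08-22.
The following Sunday is 2006-08-27.
Next Monday: 2006-08-28.

2006-08-22, 2006-08-27, 2006-08-28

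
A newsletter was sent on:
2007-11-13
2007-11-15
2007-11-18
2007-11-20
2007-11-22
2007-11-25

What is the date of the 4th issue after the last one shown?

The gap pattern 2, 3, 2, 2, 3 repeats every 3 events.
These are the Tuesdays, Thursdays and Sundays of each week.
Next Tuesday: 2007-11-27.
The following Thursday is 2007-11-29.
The following Sunday is 2007-12-02.
Next Tuesday: 2007-12-04.

2007-12-04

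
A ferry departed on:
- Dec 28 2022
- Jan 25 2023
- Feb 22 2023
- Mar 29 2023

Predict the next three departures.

Apr 26 2023, May 31 2023, Jun 28 2023

All Wednesdays; the gaps (28, 28, 35) vary with month length.
This is the last Wednesday of each month.
Last Wednesday of April 2023: Apr 26 2023.
Last Wednesday of May 2023: May 31 2023.
Last Wednesday of June 2023: Jun 28 2023.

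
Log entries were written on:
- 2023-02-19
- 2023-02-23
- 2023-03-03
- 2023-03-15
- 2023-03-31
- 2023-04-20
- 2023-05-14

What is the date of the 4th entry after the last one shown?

2023-09-27

The spacing grows by 4 each time: 4, 8, 12, 16, 20, 24 days.
Next gap: 28 days. 2023-05-14 + 28 days = 2023-06-11.
Next gap: 32 days. 2023-06-11 + 32 days = 2023-07-13.
Next gap: 36 days. 2023-07-13 + 36 days = 2023-08-18.
Next gap: 40 days. 2023-08-18 + 40 days = 2023-09-27.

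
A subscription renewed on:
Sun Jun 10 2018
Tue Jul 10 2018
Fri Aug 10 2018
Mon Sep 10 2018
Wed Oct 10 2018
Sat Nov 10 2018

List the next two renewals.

The day-of-month is always 10 (30, 31, 31, 30, 31 days between events).
So this recurs on the 10th of each month.
Next: December 2018 → Mon Dec 10 2018.
January 2019: Thu Jan 10 2019.

Mon Dec 10 2018, Thu Jan 10 2019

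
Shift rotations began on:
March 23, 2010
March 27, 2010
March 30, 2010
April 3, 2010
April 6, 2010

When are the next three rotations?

Every event lands on a Tuesday or Saturday (gaps cycle 4, 3, 4, 3).
So the schedule is: every Tuesday and Saturday.
The following Saturday is April 10, 2010.
The following Tuesday is April 13, 2010.
Next Saturday: April 17, 2010.

April 10, 2010; April 13, 2010; April 17, 2010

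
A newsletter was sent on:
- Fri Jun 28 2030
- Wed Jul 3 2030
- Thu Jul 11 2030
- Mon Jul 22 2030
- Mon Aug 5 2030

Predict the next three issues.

Thu Aug 22 2030, Wed Sep 11 2030, Fri Oct 4 2030

The spacing grows by 3 each time: 5, 8, 11, 14 days.
Next gap: 17 days. Mon Aug 5 2030 + 17 days = Thu Aug 22 2030.
Next gap: 20 days. Thu Aug 22 2030 + 20 days = Wed Sep 11 2030.
Next gap: 23 days. Wed Sep 11 2030 + 23 days = Fri Oct 4 2030.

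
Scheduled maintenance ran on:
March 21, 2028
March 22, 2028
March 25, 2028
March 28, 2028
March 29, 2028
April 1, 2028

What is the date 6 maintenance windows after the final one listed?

Gaps: 1, 3, 3, 1, 3 days — not constant, but cyclic with period 3.
The events fall on every Tuesday, Wednesday and Saturday.
Next Tuesday: April 4, 2028.
Next Wednesday: April 5, 2028.
The following Saturday is April 8, 2028.
Next Tuesday: April 11, 2028.
Next Wednesday: April 12, 2028.
Next Saturday: April 15, 2028.

April 15, 2028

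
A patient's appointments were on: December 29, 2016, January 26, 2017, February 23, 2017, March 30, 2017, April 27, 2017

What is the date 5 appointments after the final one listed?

September 28, 2017

All Thursdays; the gaps (28, 28, 35, 28) vary with month length.
This is the last Thursday of each month.
May 2017 ends with Thursday May 25, 2017.
Last Thursday of June 2017: June 29, 2017.
July 2017 ends with Thursday July 27, 2017.
Last Thursday of August 2017: August 31, 2017.
Last Thursday of September 2017: September 28, 2017.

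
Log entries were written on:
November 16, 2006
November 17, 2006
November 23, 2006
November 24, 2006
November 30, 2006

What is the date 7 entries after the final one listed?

December 22, 2006

The gap pattern 1, 6, 1, 6 repeats every 2 events.
These are the Thursdays and Fridays of each week.
Next Friday: December 1, 2006.
Next Thursday: December 7, 2006.
The following Friday is December 8, 2006.
Next Thursday: December 14, 2006.
Next Friday: December 15, 2006.
Next Thursday: December 21, 2006.
Next Friday: December 22, 2006.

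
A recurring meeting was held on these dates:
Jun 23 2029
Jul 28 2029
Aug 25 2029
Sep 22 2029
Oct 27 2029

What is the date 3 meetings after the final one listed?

Jan 26 2030

All dates are Saturdays, 35, 28, 28, 35 days apart.
Specifically, the 4th Saturday of each month.
November 2029 — 4th Saturday is Nov 24 2029.
December 2029 — 4th Saturday is Dec 22 2029.
January 2030 — 4th Saturday is Jan 26 2030.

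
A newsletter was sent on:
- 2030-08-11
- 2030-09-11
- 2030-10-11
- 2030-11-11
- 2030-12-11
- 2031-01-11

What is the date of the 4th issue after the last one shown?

2031-05-11

Each date is the 11th; the gaps (31, 30, 31, 30, 31) track the month lengths.
The rule is the 11th of each month.
February 2031: 2031-02-11.
March 2031: 2031-03-11.
Next: April 2031 → 2031-04-11.
May 2031: 2031-05-11.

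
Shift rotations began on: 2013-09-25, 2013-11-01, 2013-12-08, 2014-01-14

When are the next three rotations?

Every event comes 37 days after the last (37, 37, 37).
2014-01-14 + 37 days = 2014-02-20.
2014-02-20 + 37 days = 2014-03-29.
2014-03-29 + 37 days = 2014-05-05.

2014-02-20, 2014-03-29, 2014-05-05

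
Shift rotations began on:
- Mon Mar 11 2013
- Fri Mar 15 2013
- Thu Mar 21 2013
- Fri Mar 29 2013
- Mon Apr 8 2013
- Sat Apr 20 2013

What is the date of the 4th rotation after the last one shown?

Gaps: 4, 6, 8, 10, 12 days — each gap is 2 larger than the previous one.
Next gap: 14 days. Sat Apr 20 2013 + 14 days = Sat May 4 2013.
Next gap: 16 days. Sat May 4 2013 + 16 days = Mon May 20 2013.
Next gap: 18 days. Mon May 20 2013 + 18 days = Fri Jun 7 2013.
Next gap: 20 days. Fri Jun 7 2013 + 20 days = Thu Jun 27 2013.

Thu Jun 27 2013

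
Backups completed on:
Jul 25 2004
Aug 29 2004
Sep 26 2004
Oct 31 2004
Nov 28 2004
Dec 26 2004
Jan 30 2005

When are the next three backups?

Feb 27 2005, Mar 27 2005, Apr 24 2005

These are Sundays with 35, 28, 35, 28, 28, 35-day gaps.
Each is the final Sunday of its month — Aug 29 2004 is past the 28th, so '4th Sunday' doesn't fit.
Last Sunday of February 2005: Feb 27 2005.
Last Sunday of March 2005: Mar 27 2005.
April 2005 ends with Sunday Apr 24 2005.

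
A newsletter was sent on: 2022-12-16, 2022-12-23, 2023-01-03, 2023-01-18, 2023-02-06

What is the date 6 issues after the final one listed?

2023-08-23

Intervals are 7, 11, 15, 19 days — an arithmetic progression with common difference 4.
Next gap: 23 days. 2023-02-06 + 23 days = 2023-03-01.
Next gap: 27 days. 2023-03-01 + 27 days = 2023-03-28.
Next gap: 31 days. 2023-03-28 + 31 days = 2023-04-28.
Next gap: 35 days. 2023-04-28 + 35 days = 2023-06-02.
Next gap: 39 days. 2023-06-02 + 39 days = 2023-07-11.
Next gap: 43 days. 2023-07-11 + 43 days = 2023-08-23.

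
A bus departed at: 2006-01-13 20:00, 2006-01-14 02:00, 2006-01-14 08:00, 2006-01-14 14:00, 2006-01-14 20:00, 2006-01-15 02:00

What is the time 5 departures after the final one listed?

Spacing: 6, 6, 6, 6, 6 h — constant 6 h.
2006-01-15 02:00 + 6 h = 2006-01-15 08:00.
2006-01-15 08:00 + 6 h = 2006-01-15 14:00.
2006-01-15 14:00 + 6 h = 2006-01-15 20:00.
2006-01-15 20:00 + 6 h = 2006-01-16 02:00.
2006-01-16 02:00 + 6 h = 2006-01-16 08:00.

2006-01-16 08:00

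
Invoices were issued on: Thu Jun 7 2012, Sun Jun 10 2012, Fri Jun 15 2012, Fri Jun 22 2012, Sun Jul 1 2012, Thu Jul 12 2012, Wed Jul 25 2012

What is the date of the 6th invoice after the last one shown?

Thu Nov 22 2012

Gaps: 3, 5, 7, 9, 11, 13 days — each gap is 2 larger than the previous one.
Next gap: 15 days. Wed Jul 25 2012 + 15 days = Thu Aug 9 2012.
Next gap: 17 days. Thu Aug 9 2012 + 17 days = Sun Aug 26 2012.
Next gap: 19 days. Sun Aug 26 2012 + 19 days = Fri Sep 14 2012.
Next gap: 21 days. Fri Sep 14 2012 + 21 days = Fri Oct 5 2012.
Next gap: 23 days. Fri Oct 5 2012 + 23 days = Sun Oct 28 2012.
Next gap: 25 days. Sun Oct 28 2012 + 25 days = Thu Nov 22 2012.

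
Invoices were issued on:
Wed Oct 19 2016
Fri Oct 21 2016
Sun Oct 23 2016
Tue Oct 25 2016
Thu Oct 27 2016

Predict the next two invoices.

Gaps between consecutive events: 2, 2, 2, 2 days — a constant 2-day interval.
Thu Oct 27 2016 + 2 days = Sat Oct 29 2016.
Sat Oct 29 2016 + 2 days = Mon Oct 31 2016.

Sat Oct 29 2016, Mon Oct 31 2016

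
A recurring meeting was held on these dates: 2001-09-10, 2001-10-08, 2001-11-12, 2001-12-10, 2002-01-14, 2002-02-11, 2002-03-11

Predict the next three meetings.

All dates are Mondays, 28, 35, 28, 35, 28, 28 days apart.
Specifically, the 2nd Monday of each month.
2nd Monday of April 2002: 2002-04-08.
May 2002 — 2nd Monday is 2002-05-13.
2nd Monday of June 2002: 2002-06-10.

2002-04-08, 2002-05-13, 2002-06-10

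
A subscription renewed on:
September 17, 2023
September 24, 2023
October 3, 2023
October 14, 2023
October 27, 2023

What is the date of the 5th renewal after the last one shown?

January 30, 2024

The spacing grows by 2 each time: 7, 9, 11, 13 days.
Next gap: 15 days. October 27, 2023 + 15 days = November 11, 2023.
Next gap: 17 days. November 11, 2023 + 17 days = November 28, 2023.
Next gap: 19 days. November 28, 2023 + 19 days = December 17, 2023.
Next gap: 21 days. December 17, 2023 + 21 days = January 7, 2024.
Next gap: 23 days. January 7, 2024 + 23 days = January 30, 2024.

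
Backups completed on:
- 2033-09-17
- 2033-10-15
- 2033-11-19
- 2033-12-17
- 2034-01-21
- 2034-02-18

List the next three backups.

These are Saturdays at 28- or 35-day spacing (28, 35, 28, 35, 28).
The pattern: 3rd Saturday of the month.
March 2034 — 3rd Saturday is 2034-03-18.
3rd Saturday of April 2034: 2034-04-15.
May 2034 — 3rd Saturday is 2034-05-20.

2034-03-18, 2034-04-15, 2034-05-20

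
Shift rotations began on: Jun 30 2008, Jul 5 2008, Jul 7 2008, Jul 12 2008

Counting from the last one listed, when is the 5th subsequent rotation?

Jul 28 2008

Gaps: 5, 2, 5 days — not constant, but cyclic with period 2.
The events fall on every Monday and Saturday.
Next Monday: Jul 14 2008.
The following Saturday is Jul 19 2008.
Next Monday: Jul 21 2008.
The following Saturday is Jul 26 2008.
Next Monday: Jul 28 2008.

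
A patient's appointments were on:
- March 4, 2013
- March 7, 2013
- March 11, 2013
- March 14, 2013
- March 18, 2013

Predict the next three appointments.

March 21, 2013; March 25, 2013; March 28, 2013

The gap pattern 3, 4, 3, 4 repeats every 2 events.
These are the Mondays and Thursdays of each week.
The following Thursday is March 21, 2013.
The following Monday is March 25, 2013.
Next Thursday: March 28, 2013.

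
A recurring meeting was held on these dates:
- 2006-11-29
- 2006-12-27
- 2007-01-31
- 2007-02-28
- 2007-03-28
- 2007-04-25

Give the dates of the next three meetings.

2007-05-30, 2007-06-27, 2007-07-25

These are Wednesdays with 28, 35, 28, 28, 28-day gaps.
Each is the final Wednesday of its month — 2006-11-29 is past the 28th, so '4th Wednesday' doesn't fit.
May 2007 ends with Wednesday 2007-05-30.
June 2007 ends with Wednesday 2007-06-27.
Last Wednesday of July 2007: 2007-07-25.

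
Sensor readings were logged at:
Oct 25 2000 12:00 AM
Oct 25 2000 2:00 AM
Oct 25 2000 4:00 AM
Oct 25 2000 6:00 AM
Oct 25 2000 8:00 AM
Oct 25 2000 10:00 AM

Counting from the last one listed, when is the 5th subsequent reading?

Spacing: 2, 2, 2, 2, 2 h — constant 2 h.
Oct 25 2000 10:00 AM + 2 h = Oct 25 2000 12:00 PM.
Oct 25 2000 12:00 PM + 2 h = Oct 25 2000 2:00 PM.
Oct 25 2000 2:00 PM + 2 h = Oct 25 2000 4:00 PM.
Oct 25 2000 4:00 PM + 2 h = Oct 25 2000 6:00 PM.
Oct 25 2000 6:00 PM + 2 h = Oct 25 2000 8:00 PM.

Oct 25 2000 8:00 PM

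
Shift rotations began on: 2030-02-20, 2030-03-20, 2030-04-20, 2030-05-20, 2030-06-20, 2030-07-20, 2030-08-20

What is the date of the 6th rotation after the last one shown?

2031-02-20

Each date is the 20th; the gaps (28, 31, 30, 31, 30, 31) track the month lengths.
The rule is the 20th of each month.
September 2030: 2030-09-20.
October 2030: 2030-10-20.
Next: November 2030 → 2030-11-20.
December 2030: 2030-12-20.
Next: January 2031 → 2031-01-20.
Next: February 2031 → 2031-02-20.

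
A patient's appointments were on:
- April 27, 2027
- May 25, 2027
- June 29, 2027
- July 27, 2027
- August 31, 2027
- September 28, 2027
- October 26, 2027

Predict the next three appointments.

November 30, 2027; December 28, 2027; January 25, 2028

All Tuesdays; the gaps (28, 35, 28, 35, 28, 28) vary with month length.
This is the last Tuesday of each month.
November 2027 ends with Tuesday November 30, 2027.
Last Tuesday of December 2027: December 28, 2027.
Last Tuesday of January 2028: January 25, 2028.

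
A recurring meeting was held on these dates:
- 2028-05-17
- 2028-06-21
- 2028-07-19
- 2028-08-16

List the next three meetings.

2028-09-20, 2028-10-18, 2028-11-15

These are Wednesdays at 28- or 35-day spacing (35, 28, 28).
The pattern: 3rd Wednesday of the month.
September 2028 — 3rd Wednesday is 2028-09-20.
October 2028 — 3rd Wednesday is 2028-10-18.
3rd Wednesday of November 2028: 2028-11-15.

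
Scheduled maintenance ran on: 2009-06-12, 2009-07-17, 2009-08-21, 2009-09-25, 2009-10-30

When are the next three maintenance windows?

Every event comes 35 days after the last (35, 35, 35, 35).
2009-10-30 + 35 days = 2009-12-04.
2009-12-04 + 35 days = 2010-01-08.
2010-01-08 + 35 days = 2010-02-12.

2009-12-04, 2010-01-08, 2010-02-12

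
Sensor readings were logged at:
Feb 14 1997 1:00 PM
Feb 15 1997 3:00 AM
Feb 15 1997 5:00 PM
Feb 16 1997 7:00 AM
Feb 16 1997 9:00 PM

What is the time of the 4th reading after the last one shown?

Gaps: 14, 14, 14, 14 hours — each event is 14 hours after the previous one.
Feb 16 1997 9:00 PM + 14 h = Feb 17 1997 11:00 AM.
Feb 17 1997 11:00 AM + 14 h = Feb 18 1997 1:00 AM.
Feb 18 1997 1:00 AM + 14 h = Feb 18 1997 3:00 PM.
Feb 18 1997 3:00 PM + 14 h = Feb 19 1997 5:00 AM.

Feb 19 1997 5:00 AM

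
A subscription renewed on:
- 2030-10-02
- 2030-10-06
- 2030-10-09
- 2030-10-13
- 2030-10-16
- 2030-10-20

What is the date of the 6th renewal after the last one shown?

2030-11-10

Every event lands on a Wednesday or Sunday (gaps cycle 4, 3, 4, 3, 4).
So the schedule is: every Wednesday and Sunday.
The following Wednesday is 2030-10-23.
Next Sunday: 2030-10-27.
Next Wednesday: 2030-10-30.
Next Sunday: 2030-11-03.
The following Wednesday is 2030-11-06.
Next Sunday: 2030-11-10.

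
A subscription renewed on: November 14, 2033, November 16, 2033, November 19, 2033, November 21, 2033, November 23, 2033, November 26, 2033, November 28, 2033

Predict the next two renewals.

November 30, 2033; December 3, 2033

Gaps: 2, 3, 2, 2, 3, 2 days — not constant, but cyclic with period 3.
The events fall on every Monday, Wednesday and Saturday.
The following Wednesday is November 30, 2033.
The following Saturday is December 3, 2033.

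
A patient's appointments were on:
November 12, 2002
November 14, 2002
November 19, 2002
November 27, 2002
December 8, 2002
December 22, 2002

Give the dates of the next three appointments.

Gaps: 2, 5, 8, 11, 14 days — each gap is 3 larger than the previous one.
Next gap: 17 days. December 22, 2002 + 17 days = January 8, 2003.
Next gap: 20 days. January 8, 2003 + 20 days = January 28, 2003.
Next gap: 23 days. January 28, 2003 + 23 days = February 20, 2003.

January 8, 2003; January 28, 2003; February 20, 2003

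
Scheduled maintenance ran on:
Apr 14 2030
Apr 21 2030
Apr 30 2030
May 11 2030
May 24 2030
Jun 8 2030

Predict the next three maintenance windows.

The spacing grows by 2 each time: 7, 9, 11, 13, 15 days.
Next gap: 17 days. Jun 8 2030 + 17 days = Jun 25 2030.
Next gap: 19 days. Jun 25 2030 + 19 days = Jul 14 2030.
Next gap: 21 days. Jul 14 2030 + 21 days = Aug 4 2030.

Jun 25 2030, Jul 14 2030, Aug 4 2030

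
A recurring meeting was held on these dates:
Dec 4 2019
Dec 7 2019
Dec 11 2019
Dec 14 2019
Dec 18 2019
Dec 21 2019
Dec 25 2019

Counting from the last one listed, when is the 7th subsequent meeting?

Jan 18 2020

Gaps: 3, 4, 3, 4, 3, 4 days — not constant, but cyclic with period 2.
The events fall on every Wednesday and Saturday.
The following Saturday is Dec 28 2019.
The following Wednesday is Jan 1 2020.
Next Saturday: Jan 4 2020.
Next Wednesday: Jan 8 2020.
The following Saturday is Jan 11 2020.
The following Wednesday is Jan 15 2020.
Next Saturday: Jan 18 2020.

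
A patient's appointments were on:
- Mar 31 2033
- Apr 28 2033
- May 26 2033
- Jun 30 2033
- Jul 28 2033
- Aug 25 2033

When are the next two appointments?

Sep 29 2033, Oct 27 2033

Every date is a Thursday; gaps 28, 28, 35, 28, 28 days.
Each is the last Thursday of its month (at least one falls on the 29th or later, ruling out '4th Thursday').
Last Thursday of September 2033: Sep 29 2033.
October 2033 ends with Thursday Oct 27 2033.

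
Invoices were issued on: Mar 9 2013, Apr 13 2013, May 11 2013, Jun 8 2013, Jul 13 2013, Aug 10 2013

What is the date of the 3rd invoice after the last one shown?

All dates are Saturdays, 35, 28, 28, 35, 28 days apart.
Specifically, the 2nd Saturday of each month.
September 2013 — 2nd Saturday is Sep 14 2013.
2nd Saturday of October 2013: Oct 12 2013.
November 2013 — 2nd Saturday is Nov 9 2013.

Nov 9 2013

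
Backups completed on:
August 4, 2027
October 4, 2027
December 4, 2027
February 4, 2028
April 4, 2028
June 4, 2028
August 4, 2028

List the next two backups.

October 4, 2028; December 4, 2028

Gaps: 61, 61, 62, 60, 61, 61 days — not constant. Every event is on the 4th of the month.
Pattern: the 4th of every 2 months.
Next: October 2028 → October 4, 2028.
December 2028: December 4, 2028.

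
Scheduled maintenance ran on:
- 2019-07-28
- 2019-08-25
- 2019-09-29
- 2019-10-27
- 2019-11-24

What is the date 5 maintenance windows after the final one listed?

These are Sundays with 28, 35, 28, 28-day gaps.
Each is the final Sunday of its month — 2019-09-29 is past the 28th, so '4th Sunday' doesn't fit.
Last Sunday of December 2019: 2019-12-29.
Last Sunday of January 2020: 2020-01-26.
February 2020 ends with Sunday 2020-02-23.
Last Sunday of March 2020: 2020-03-29.
Last Sunday of April 2020: 2020-04-26.

2020-04-26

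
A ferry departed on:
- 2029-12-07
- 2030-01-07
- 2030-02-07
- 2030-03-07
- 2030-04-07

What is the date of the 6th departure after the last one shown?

Gaps: 31, 31, 28, 31 days — not constant. Every event is on the 7th of the month.
Pattern: the 7th of each month.
Next: May 2030 → 2030-05-07.
Next: June 2030 → 2030-06-07.
Next: July 2030 → 2030-07-07.
August 2030: 2030-08-07.
Next: September 2030 → 2030-09-07.
October 2030: 2030-10-07.

2030-10-07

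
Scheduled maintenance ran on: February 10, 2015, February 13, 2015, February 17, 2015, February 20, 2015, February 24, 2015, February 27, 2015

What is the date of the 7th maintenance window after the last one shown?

Gaps: 3, 4, 3, 4, 3 days — not constant, but cyclic with period 2.
The events fall on every Tuesday and Friday.
Next Tuesday: March 3, 2015.
Next Friday: March 6, 2015.
Next Tuesday: March 10, 2015.
Next Friday: March 13, 2015.
The following Tuesday is March 17, 2015.
Next Friday: March 20, 2015.
Next Tuesday: March 24, 2015.

March 24, 2015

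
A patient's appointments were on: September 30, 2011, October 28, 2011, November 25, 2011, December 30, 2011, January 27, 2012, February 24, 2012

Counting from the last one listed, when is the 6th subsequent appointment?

August 31, 2012

Every date is a Friday; gaps 28, 28, 35, 28, 28 days.
Each is the last Friday of its month (at least one falls on the 29th or later, ruling out '4th Friday').
Last Friday of March 2012: March 30, 2012.
Last Friday of April 2012: April 27, 2012.
May 2012 ends with Friday May 25, 2012.
Last Friday of June 2012: June 29, 2012.
Last Friday of July 2012: July 27, 2012.
August 2012 ends with Friday August 31, 2012.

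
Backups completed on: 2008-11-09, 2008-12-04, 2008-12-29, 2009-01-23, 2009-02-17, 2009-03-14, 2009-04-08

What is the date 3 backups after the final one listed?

2009-06-22

Every event comes 25 days after the last (25, 25, 25, 25, 25, 25).
2009-04-08 + 25 days = 2009-05-03.
2009-05-03 + 25 days = 2009-05-28.
2009-05-28 + 25 days = 2009-06-22.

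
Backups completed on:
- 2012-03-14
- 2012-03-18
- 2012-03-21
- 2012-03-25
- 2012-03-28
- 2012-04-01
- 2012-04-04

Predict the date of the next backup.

Every event lands on a Wednesday or Sunday (gaps cycle 4, 3, 4, 3, 4, 3).
So the schedule is: every Wednesday and Sunday.
Next Sunday: 2012-04-08.

2012-04-08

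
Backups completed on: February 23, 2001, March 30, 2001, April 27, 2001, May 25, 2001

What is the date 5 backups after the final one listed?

October 26, 2001

Every date is a Friday; gaps 35, 28, 28 days.
Each is the last Friday of its month (at least one falls on the 29th or later, ruling out '4th Friday').
June 2001 ends with Friday June 29, 2001.
July 2001 ends with Friday July 27, 2001.
August 2001 ends with Friday August 31, 2001.
Last Friday of September 2001: September 28, 2001.
Last Friday of October 2001: October 26, 2001.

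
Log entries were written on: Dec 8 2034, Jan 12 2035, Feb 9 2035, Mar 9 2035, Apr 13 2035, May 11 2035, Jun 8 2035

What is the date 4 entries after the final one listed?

All dates are Fridays, 35, 28, 28, 35, 28, 28 days apart.
Specifically, the 2nd Friday of each month.
2nd Friday of July 2035: Jul 13 2035.
August 2035 — 2nd Friday is Aug 10 2035.
2nd Friday of September 2035: Sep 14 2035.
2nd Friday of October 2035: Oct 12 2035.

Oct 12 2035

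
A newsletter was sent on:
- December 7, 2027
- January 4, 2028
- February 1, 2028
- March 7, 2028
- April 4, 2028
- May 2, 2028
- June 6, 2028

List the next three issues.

Gaps: 28, 28, 35, 28, 28, 35 days — a mix of 28 and 35. Every date is a Tuesday.
Each is the 1st Tuesday of its month.
July 2028 — 1st Tuesday is July 4, 2028.
1st Tuesday of August 2028: August 1, 2028.
1st Tuesday of September 2028: September 5, 2028.

July 4, 2028; August 1, 2028; September 5, 2028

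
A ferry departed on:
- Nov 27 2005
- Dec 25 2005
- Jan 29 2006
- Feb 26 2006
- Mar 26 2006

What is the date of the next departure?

All Sundays; the gaps (28, 35, 28, 28) vary with month length.
This is the last Sunday of each month.
April 2006 ends with Sunday Apr 30 2006.

Apr 30 2006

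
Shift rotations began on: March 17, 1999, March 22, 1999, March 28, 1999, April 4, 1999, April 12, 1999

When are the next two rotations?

Gaps: 5, 6, 7, 8 days — each gap is 1 larger than the previous one.
Next gap: 9 days. April 12, 1999 + 9 days = April 21, 1999.
Next gap: 10 days. April 21, 1999 + 10 days = May 1, 1999.

April 21, 1999; May 1, 1999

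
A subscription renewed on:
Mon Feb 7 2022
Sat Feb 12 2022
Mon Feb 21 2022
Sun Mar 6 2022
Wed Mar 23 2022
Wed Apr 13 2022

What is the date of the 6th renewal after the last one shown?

Wed Nov 9 2022

The spacing grows by 4 each time: 5, 9, 13, 17, 21 days.
Next gap: 25 days. Wed Apr 13 2022 + 25 days = Sun May 8 2022.
Next gap: 29 days. Sun May 8 2022 + 29 days = Mon Jun 6 2022.
Next gap: 33 days. Mon Jun 6 2022 + 33 days = Sat Jul 9 2022.
Next gap: 37 days. Sat Jul 9 2022 + 37 days = Mon Aug 15 2022.
Next gap: 41 days. Mon Aug 15 2022 + 41 days = Sun Sep 25 2022.
Next gap: 45 days. Sun Sep 25 2022 + 45 days = Wed Nov 9 2022.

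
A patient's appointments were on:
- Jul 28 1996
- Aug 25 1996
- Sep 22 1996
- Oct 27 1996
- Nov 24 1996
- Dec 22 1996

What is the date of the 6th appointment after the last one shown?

Jun 22 1997

All dates are Sundays, 28, 28, 35, 28, 28 days apart.
Specifically, the 4th Sunday of each month.
January 1997 — 4th Sunday is Jan 26 1997.
February 1997 — 4th Sunday is Feb 23 1997.
4th Sunday of March 1997: Mar 23 1997.
4th Sunday of April 1997: Apr 27 1997.
May 1997 — 4th Sunday is May 25 1997.
4th Sunday of June 1997: Jun 22 1997.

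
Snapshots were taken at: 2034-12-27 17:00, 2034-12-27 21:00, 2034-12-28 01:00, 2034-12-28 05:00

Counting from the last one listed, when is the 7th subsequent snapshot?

The interval is a steady 4 hours (4, 4, 4).
2034-12-28 05:00 + 4 h = 2034-12-28 09:00.
2034-12-28 09:00 + 4 h = 2034-12-28 13:00.
2034-12-28 13:00 + 4 h = 2034-12-28 17:00.
2034-12-28 17:00 + 4 h = 2034-12-28 21:00.
2034-12-28 21:00 + 4 h = 2034-12-29 01:00.
2034-12-29 01:00 + 4 h = 2034-12-29 05:00.
2034-12-29 05:00 + 4 h = 2034-12-29 09:00.

2034-12-29 09:00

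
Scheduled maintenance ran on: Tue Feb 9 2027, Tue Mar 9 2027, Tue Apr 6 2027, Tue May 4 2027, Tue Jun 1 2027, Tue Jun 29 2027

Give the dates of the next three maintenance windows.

Gaps between consecutive events: 28, 28, 28, 28, 28 days — a constant 28-day interval.
Tue Jun 29 2027 + 28 days = Tue Jul 27 2027.
Tue Jul 27 2027 + 28 days = Tue Aug 24 2027.
Tue Aug 24 2027 + 28 days = Tue Sep 21 2027.

Tue Jul 27 2027, Tue Aug 24 2027, Tue Sep 21 2027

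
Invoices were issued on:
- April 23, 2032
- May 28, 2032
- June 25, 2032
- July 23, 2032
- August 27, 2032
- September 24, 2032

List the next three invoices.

These are Fridays at 28- or 35-day spacing (35, 28, 28, 35, 28).
The pattern: 4th Friday of the month.
October 2032 — 4th Friday is October 22, 2032.
4th Friday of November 2032: November 26, 2032.
December 2032 — 4th Friday is December 24, 2032.

October 22, 2032; November 26, 2032; December 24, 2032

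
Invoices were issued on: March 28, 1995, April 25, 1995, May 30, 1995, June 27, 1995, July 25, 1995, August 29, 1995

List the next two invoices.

All Tuesdays; the gaps (28, 35, 28, 28, 35) vary with month length.
This is the last Tuesday of each month.
September 1995 ends with Tuesday September 26, 1995.
Last Tuesday of October 1995: October 31, 1995.

September 26, 1995; October 31, 1995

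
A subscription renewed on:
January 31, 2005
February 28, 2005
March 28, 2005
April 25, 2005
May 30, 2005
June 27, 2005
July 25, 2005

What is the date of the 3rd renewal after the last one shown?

October 31, 2005

All Mondays; the gaps (28, 28, 28, 35, 28, 28) vary with month length.
This is the last Monday of each month.
August 2005 ends with Monday August 29, 2005.
September 2005 ends with Monday September 26, 2005.
October 2005 ends with Monday October 31, 2005.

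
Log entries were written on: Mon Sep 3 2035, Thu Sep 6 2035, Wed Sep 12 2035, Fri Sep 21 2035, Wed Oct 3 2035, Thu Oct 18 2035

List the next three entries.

Gaps: 3, 6, 9, 12, 15 days — each gap is 3 larger than the previous one.
Next gap: 18 days. Thu Oct 18 2035 + 18 days = Mon Nov 5 2035.
Next gap: 21 days. Mon Nov 5 2035 + 21 days = Mon Nov 26 2035.
Next gap: 24 days. Mon Nov 26 2035 + 24 days = Thu Dec 20 2035.

Mon Nov 5 2035, Mon Nov 26 2035, Thu Dec 20 2035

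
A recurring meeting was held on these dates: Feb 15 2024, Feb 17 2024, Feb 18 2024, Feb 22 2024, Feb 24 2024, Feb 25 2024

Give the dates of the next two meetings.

Every event lands on a Thursday or Saturday or Sunday (gaps cycle 2, 1, 4, 2, 1).
So the schedule is: every Thursday, Saturday and Sunday.
The following Thursday is Feb 29 2024.
Next Saturday: Mar 2 2024.

Feb 29 2024, Mar 2 2024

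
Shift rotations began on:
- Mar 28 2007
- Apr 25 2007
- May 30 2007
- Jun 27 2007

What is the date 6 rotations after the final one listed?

These are Wednesdays with 28, 35, 28-day gaps.
Each is the final Wednesday of its month — May 30 2007 is past the 28th, so '4th Wednesday' doesn't fit.
Last Wednesday of July 2007: Jul 25 2007.
Last Wednesday of August 2007: Aug 29 2007.
Last Wednesday of September 2007: Sep 26 2007.
October 2007 ends with Wednesday Oct 31 2007.
November 2007 ends with Wednesday Nov 28 2007.
December 2007 ends with Wednesday Dec 26 2007.

Dec 26 2007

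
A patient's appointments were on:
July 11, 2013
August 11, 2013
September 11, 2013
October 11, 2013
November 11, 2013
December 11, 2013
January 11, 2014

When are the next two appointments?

The day-of-month is always 11 (31, 31, 30, 31, 30, 31 days between events).
So this recurs on the 11th of each month.
February 2014: February 11, 2014.
Next: March 2014 → March 11, 2014.

February 11, 2014; March 11, 2014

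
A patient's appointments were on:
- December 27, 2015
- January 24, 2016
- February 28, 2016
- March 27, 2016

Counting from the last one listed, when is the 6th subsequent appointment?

These are Sundays at 28- or 35-day spacing (28, 35, 28).
The pattern: 4th Sunday of the month.
4th Sunday of April 2016: April 24, 2016.
May 2016 — 4th Sunday is May 22, 2016.
4th Sunday of June 2016: June 26, 2016.
4th Sunday of July 2016: July 24, 2016.
August 2016 — 4th Sunday is August 28, 2016.
September 2016 — 4th Sunday is September 25, 2016.

September 25, 2016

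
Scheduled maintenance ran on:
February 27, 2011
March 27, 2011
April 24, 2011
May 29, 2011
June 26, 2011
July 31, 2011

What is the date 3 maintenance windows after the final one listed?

These are Sundays with 28, 28, 35, 28, 35-day gaps.
Each is the final Sunday of its month — May 29, 2011 is past the 28th, so '4th Sunday' doesn't fit.
Last Sunday of August 2011: August 28, 2011.
September 2011 ends with Sunday September 25, 2011.
Last Sunday of October 2011: October 30, 2011.

October 30, 2011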